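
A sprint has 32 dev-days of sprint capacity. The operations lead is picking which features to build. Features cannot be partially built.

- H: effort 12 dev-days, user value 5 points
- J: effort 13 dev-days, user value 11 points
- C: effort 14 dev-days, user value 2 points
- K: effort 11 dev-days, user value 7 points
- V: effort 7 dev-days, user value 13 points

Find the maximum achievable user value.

31

Allowing fractional choices, the relaxed optimum would be about 31.4, but features are indivisible.
H + J + V: effort 12 + 13 + 7 = 32 ≤ 32, user value 5 + 11 + 13 = 29.
J + K + V: effort 13 + 11 + 7 = 31 ≤ 32, user value 11 + 7 + 13 = 31.
H + K + V: effort 12 + 11 + 7 = 30 ≤ 32, user value 5 + 7 + 13 = 25.
Best is J, K, and V with total user value 31.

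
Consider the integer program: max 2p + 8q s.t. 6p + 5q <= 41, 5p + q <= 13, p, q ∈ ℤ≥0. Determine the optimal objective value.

Relaxing integrality, the LP optimum is 65.60 at (p,q) = (0, 8.2), which is not an integer point.
(p,q)=(0,8): 6·0+5·8=40≤41, 5·0+1·8=8≤13, objective 64.
(p,q)=(1,7): 6·1+5·7=41≤41, 5·1+1·7=12≤13, objective 58.
(p,q)=(0,7): 6·0+5·7=35≤41, 5·0+1·7=7≤13, objective 56.
No feasible integer point exceeds 64.

64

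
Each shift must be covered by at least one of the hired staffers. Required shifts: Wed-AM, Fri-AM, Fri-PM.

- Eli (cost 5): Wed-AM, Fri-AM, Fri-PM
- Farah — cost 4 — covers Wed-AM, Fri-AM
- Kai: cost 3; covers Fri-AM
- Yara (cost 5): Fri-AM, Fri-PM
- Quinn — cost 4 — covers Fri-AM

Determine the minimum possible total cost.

This is a weighted set-cover instance.
Eli alone covers Wed-AM, Fri-AM, Fri-PM — every shift.
Total cost: 5.
No cover costs less than 5.

5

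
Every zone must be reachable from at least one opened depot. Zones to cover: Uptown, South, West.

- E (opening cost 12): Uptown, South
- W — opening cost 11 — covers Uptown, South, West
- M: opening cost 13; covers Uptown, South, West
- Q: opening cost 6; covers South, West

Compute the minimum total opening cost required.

11

The greedy cost-per-new-zone heuristic would pick Q and W for 17, but a cheaper cover exists.
W alone covers Uptown, South, West — every zone.
Total opening cost: 11.
No cover costs less than 11.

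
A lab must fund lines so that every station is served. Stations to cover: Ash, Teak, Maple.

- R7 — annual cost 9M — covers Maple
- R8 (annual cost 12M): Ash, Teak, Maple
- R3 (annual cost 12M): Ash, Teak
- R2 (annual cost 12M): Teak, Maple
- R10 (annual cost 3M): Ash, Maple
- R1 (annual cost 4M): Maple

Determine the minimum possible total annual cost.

12

The greedy cost-per-new-station heuristic would pick R10 and R8 for 15, but a cheaper cover exists.
R8 alone covers Ash, Teak, Maple — every station.
Total annual cost: 12.
No cover costs less than 12.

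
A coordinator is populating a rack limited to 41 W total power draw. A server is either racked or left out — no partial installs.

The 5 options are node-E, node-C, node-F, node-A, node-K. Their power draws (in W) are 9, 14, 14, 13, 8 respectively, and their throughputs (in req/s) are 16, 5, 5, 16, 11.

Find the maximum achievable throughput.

Take node-E, node-A, and node-K: power draw 9 + 13 + 8 = 30 ≤ 41, throughput 16 + 16 + 11 = 43.
No other feasible combination does better.

43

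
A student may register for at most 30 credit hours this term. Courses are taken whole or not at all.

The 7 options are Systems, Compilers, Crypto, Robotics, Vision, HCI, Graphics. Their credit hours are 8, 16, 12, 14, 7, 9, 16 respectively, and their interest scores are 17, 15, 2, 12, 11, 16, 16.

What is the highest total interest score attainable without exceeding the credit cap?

Treat it as a binary knapsack problem.
Allowing fractional choices, the relaxed optimum would be about 50.0, but courses are indivisible.
Systems + Robotics + Vision: credit hours 8 + 14 + 7 = 29 ≤ 30, interest score 17 + 12 + 11 = 40.
Systems + Vision + HCI: credit hours 8 + 7 + 9 = 24 ≤ 30, interest score 17 + 11 + 16 = 44.
Best is Systems, Vision, and HCI with total interest score 44.

44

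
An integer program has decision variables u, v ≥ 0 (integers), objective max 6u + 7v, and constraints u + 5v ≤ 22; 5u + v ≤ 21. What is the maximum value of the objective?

(u,v)=(2,4) is feasible, giving 40.
(u,v)=(3,3) is feasible, giving 39.
(u,v)=(1,4) is feasible, giving 34.
The best lattice point is (2,4), giving 40.

40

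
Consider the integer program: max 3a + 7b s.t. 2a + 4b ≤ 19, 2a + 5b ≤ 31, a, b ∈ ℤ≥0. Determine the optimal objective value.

31

Relaxing integrality, the LP optimum is 33.25 at (a,b) = (0, 4.75), which is not an integer point.
(a,b)=(1,4): 2·1+4·4=18≤19, 2·1+5·4=22≤31, objective 31.
(a,b)=(0,4): 2·0+4·4=16≤19, 2·0+5·4=20≤31, objective 28.
(a,b)=(2,3): 2·2+4·3=16≤19, 2·2+5·3=19≤31, objective 27.
Maximum is 31 at (a,b)=(1,4).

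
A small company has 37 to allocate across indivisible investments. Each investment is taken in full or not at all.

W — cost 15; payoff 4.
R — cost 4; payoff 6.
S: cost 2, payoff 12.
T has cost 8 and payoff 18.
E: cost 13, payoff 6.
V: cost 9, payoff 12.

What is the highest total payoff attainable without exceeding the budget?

Treat it as a binary knapsack problem.
Allowing fractional choices, the relaxed optimum would be about 54.3, but investments are indivisible.
R + S + T + V: cost 4 + 2 + 8 + 9 = 23 ≤ 37, payoff 6 + 12 + 18 + 12 = 48.
R + S + T + E + V: cost 4 + 2 + 8 + 13 + 9 = 36 ≤ 37, payoff 6 + 12 + 18 + 6 + 12 = 54.
S + T + E + V: cost 2 + 8 + 13 + 9 = 32 ≤ 37, payoff 12 + 18 + 6 + 12 = 48.
Best is R, S, T, E, and V with total payoff 54.

54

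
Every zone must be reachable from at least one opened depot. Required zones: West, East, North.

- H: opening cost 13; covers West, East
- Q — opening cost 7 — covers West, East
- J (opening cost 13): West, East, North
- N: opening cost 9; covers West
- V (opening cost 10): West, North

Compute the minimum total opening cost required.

This is a weighted set-cover instance.
The greedy cost-per-new-zone heuristic would pick Q and V for 17, but a cheaper cover exists.
J alone covers West, East, North — every zone.
Total opening cost: 13.
No cover costs less than 13.

13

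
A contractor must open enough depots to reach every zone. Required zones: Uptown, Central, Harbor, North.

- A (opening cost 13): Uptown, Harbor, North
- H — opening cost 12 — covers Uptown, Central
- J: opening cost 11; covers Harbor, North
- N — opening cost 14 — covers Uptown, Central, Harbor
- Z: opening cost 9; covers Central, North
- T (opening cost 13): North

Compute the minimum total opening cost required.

Choose A and Z: together they cover Uptown, Central, Harbor, North — every zone.
Total opening cost: 13 + 9 = 22.
No cover costs less than 22.

22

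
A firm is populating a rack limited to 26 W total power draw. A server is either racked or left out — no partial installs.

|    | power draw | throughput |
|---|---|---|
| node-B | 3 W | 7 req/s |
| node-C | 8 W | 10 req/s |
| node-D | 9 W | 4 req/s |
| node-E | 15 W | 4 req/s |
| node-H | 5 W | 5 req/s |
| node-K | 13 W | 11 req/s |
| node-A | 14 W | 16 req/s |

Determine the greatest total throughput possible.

Treat it as a binary knapsack problem.
node-B + node-C + node-A: power draw 3 + 8 + 14 = 25 ≤ 26, throughput 7 + 10 + 16 = 33.
node-B + node-H + node-A: power draw 3 + 5 + 14 = 22 ≤ 26, throughput 7 + 5 + 16 = 28.
node-B + node-C + node-K: power draw 3 + 8 + 13 = 24 ≤ 26, throughput 7 + 10 + 11 = 28.
Best is node-B, node-C, and node-A with total throughput 33.

33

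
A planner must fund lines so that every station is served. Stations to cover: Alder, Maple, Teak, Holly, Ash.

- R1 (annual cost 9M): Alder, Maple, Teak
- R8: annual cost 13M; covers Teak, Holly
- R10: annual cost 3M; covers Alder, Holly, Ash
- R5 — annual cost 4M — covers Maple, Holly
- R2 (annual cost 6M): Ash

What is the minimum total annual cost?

12

Choose R1 and R10: together they cover Alder, Maple, Teak, Holly, Ash — every station.
Total annual cost: 9 + 3 = 12.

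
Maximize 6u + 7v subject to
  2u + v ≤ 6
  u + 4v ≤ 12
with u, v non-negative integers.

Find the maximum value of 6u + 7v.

The continuous relaxation peaks at (1.71, 2.57) with value 28.29; rounding to a feasible lattice point costs some objective.
(u,v)=(2,2): 2·2+1·2=6≤6, 1·2+4·2=10≤12, objective 26.
(u,v)=(0,3): 2·0+1·3=3≤6, 1·0+4·3=12≤12, objective 21.
(u,v)=(1,2): 2·1+1·2=4≤6, 1·1+4·2=9≤12, objective 20.
The best lattice point is (2,2), giving 26.

26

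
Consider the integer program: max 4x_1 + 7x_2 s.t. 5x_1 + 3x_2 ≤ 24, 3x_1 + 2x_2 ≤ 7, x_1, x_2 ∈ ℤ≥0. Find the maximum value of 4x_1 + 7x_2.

(x_1,x_2)=(0,3): 5·0+3·3=9≤24, 3·0+2·3=6≤7, objective 21.
(x_1,x_2)=(1,2): 5·1+3·2=11≤24, 3·1+2·2=7≤7, objective 18.
(x_1,x_2)=(0,2): 5·0+3·2=6≤24, 3·0+2·2=4≤7, objective 14.
The best lattice point is (0,3), giving 21.

21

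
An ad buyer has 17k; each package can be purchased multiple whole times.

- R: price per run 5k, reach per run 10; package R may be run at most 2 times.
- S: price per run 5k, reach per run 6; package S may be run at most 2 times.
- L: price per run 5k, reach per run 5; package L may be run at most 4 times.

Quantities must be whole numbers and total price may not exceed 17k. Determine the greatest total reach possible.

This is a bounded integer knapsack.
2×R and 1×L: price 15 ≤ 17, reach 2·10 + 1·5 = 25.
2×R and 1×S: price 15 ≤ 17, reach 2·10 + 1·6 = 26.
Best is 26.

26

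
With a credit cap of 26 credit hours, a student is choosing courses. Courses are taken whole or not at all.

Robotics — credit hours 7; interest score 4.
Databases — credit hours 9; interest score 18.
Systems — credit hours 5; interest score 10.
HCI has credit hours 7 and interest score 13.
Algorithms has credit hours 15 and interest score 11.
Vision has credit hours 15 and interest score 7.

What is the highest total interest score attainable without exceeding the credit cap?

Allowing fractional choices, the relaxed optimum would be about 44.7, but courses are indivisible.
Robotics + Databases + Systems: credit hours 7 + 9 + 5 = 21 ≤ 26, interest score 4 + 18 + 10 = 32.
Robotics + Databases + HCI: credit hours 7 + 9 + 7 = 23 ≤ 26, interest score 4 + 18 + 13 = 35.
Databases + Systems + HCI: credit hours 9 + 5 + 7 = 21 ≤ 26, interest score 18 + 10 + 13 = 41.
Best is Databases, Systems, and HCI with total interest score 41.

41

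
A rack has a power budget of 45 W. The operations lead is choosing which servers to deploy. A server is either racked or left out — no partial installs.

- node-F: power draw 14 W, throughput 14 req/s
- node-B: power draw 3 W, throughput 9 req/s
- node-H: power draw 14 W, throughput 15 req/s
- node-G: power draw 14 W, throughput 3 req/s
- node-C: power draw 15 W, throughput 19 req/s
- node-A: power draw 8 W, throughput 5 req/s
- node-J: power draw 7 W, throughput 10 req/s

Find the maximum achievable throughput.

node-B + node-H + node-C + node-J: power draw 3 + 14 + 15 + 7 = 39 ≤ 45, throughput 9 + 15 + 19 + 10 = 53.
node-F + node-B + node-C + node-J: power draw 14 + 3 + 15 + 7 = 39 ≤ 45, throughput 14 + 9 + 19 + 10 = 52.
Best is node-B, node-H, node-C, and node-J with total throughput 53.

53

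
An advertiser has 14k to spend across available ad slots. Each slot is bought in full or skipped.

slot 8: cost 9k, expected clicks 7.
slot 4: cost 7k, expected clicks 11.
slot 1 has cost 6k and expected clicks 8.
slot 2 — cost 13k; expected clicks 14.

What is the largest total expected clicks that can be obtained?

19

Take slot 4 and slot 1: cost 7 + 6 = 13 ≤ 14, expected clicks 11 + 8 = 19.
No other feasible combination does better.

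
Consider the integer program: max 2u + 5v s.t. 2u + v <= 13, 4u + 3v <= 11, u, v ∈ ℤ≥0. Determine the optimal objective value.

Relaxing integrality, the LP optimum is 18.33 at (u,v) = (0, 3.67), which is not an integer point.
(u,v)=(0,3): 2·0+1·3=3≤13, 4·0+3·3=9≤11, objective 15.
(u,v)=(1,2): 2·1+1·2=4≤13, 4·1+3·2=10≤11, objective 12.
(u,v)=(0,2): 2·0+1·2=2≤13, 4·0+3·2=6≤11, objective 10.
The best lattice point is (0,3), giving 15.

15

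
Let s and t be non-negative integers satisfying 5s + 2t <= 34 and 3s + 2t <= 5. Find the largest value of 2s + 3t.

Relaxing integrality, the LP optimum is 7.50 at (s,t) = (0, 2.5), which is not an integer point.
(s,t)=(0,2) is feasible, giving 6.
(s,t)=(1,1) is feasible, giving 5.
(s,t)=(0,1) is feasible, giving 3.
The best lattice point is (0,2), giving 6.

6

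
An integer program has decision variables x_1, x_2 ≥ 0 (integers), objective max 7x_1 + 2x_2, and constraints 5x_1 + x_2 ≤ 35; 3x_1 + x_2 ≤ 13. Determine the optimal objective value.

30

Relaxing integrality, the LP optimum is 30.33 at (x_1,x_2) = (4.33, 0), which is not an integer point.
(x_1,x_2)=(4,1): 5·4+1·1=21≤35, 3·4+1·1=13≤13, objective 30.
(x_1,x_2)=(4,0): 5·4+1·0=20≤35, 3·4+1·0=12≤13, objective 28.
The best lattice point is (4,1), giving 30.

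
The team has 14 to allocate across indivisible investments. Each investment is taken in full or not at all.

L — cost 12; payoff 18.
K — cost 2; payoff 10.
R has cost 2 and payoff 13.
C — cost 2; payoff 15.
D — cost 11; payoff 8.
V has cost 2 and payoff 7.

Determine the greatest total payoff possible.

Take K, R, C, and V: cost 2 + 2 + 2 + 2 = 8 ≤ 14, payoff 10 + 13 + 15 + 7 = 45.
No other feasible combination does better.

45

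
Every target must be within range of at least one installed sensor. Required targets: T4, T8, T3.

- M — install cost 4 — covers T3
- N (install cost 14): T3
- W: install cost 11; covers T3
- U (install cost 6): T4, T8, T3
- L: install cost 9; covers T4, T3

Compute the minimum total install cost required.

6

This is a weighted set-cover instance.
U alone covers T4, T8, T3 — every target.
Total install cost: 6.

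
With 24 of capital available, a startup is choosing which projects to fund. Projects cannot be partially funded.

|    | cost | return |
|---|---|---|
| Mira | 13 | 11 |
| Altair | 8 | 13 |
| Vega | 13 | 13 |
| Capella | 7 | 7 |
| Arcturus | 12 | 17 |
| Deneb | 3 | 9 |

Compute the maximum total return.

Altair + Arcturus + Deneb: cost 8 + 12 + 3 = 23 ≤ 24, return 13 + 17 + 9 = 39.
Altair + Vega + Deneb: cost 8 + 13 + 3 = 24 ≤ 24, return 13 + 13 + 9 = 35.
Best is Altair, Arcturus, and Deneb with total return 39.

39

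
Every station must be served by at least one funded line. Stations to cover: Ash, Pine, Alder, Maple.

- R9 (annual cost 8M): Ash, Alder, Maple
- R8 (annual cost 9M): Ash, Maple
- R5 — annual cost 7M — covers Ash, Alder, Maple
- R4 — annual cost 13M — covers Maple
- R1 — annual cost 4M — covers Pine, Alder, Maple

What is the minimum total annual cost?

Choose R5 and R1: together they cover Ash, Pine, Alder, Maple — every station.
Total annual cost: 7 + 4 = 11.

11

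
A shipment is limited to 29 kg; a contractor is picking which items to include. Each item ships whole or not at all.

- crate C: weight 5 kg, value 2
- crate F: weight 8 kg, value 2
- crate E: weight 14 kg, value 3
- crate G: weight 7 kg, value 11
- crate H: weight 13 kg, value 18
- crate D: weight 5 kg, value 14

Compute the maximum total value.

43

crate C + crate H + crate D: weight 5 + 13 + 5 = 23 ≤ 29, value 2 + 18 + 14 = 34.
crate F + crate H + crate D: weight 8 + 13 + 5 = 26 ≤ 29, value 2 + 18 + 14 = 34.
crate G + crate H + crate D: weight 7 + 13 + 5 = 25 ≤ 29, value 11 + 18 + 14 = 43.
Best is crate G, crate H, and crate D with total value 43.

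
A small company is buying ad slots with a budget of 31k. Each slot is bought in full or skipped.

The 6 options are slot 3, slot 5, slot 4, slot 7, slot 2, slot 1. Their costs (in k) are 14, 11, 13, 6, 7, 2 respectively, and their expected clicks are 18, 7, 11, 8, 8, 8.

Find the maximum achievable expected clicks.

Take slot 3, slot 7, slot 2, and slot 1: cost 14 + 6 + 7 + 2 = 29 ≤ 31, expected clicks 18 + 8 + 8 + 8 = 42.
No other feasible combination does better.

42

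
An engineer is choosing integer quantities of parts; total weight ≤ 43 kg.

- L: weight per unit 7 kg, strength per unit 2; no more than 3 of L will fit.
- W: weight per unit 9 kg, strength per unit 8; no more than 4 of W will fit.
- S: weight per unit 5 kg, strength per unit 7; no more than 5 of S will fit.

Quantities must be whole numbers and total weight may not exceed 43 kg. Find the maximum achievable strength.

51

Take 2×W and 5×S: weight 43 ≤ 43, strength 2·8 + 5·7 = 51.
S has the best ratio (7/5) and is taken to its limit of 5; remaining capacity is filled optimally with the others.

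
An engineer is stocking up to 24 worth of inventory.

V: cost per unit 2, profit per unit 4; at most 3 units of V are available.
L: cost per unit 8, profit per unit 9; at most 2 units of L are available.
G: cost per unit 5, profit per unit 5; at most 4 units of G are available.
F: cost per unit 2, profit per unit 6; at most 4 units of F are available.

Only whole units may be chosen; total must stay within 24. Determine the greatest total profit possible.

46

F has the best ratio (6/2); taking only F gives at most 4×6 = 24 (stopped by the supply cap of 4).
Mixing does better — 3×V, 2×G, and 4×F: cost 24 ≤ 24, profit 3·4 + 2·5 + 4·6 = 46.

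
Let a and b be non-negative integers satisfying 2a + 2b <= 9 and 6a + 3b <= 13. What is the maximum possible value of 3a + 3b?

12

(a,b)=(0,4): 2·0+2·4=8≤9, 6·0+3·4=12≤13, objective 12.
(a,b)=(0,3): 2·0+2·3=6≤9, 6·0+3·3=9≤13, objective 9.
Maximum is 12 at (a,b)=(0,4).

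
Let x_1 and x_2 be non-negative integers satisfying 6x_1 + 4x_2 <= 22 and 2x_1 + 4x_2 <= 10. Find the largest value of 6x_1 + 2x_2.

The continuous relaxation peaks at (3.67, 0) with value 22.00; rounding to a feasible lattice point costs some objective.
(x_1,x_2)=(3,1): 6·3+4·1=22≤22, 2·3+4·1=10≤10, objective 20.
(x_1,x_2)=(3,0): 6·3+4·0=18≤22, 2·3+4·0=6≤10, objective 18.
The best lattice point is (3,1), giving 20.

20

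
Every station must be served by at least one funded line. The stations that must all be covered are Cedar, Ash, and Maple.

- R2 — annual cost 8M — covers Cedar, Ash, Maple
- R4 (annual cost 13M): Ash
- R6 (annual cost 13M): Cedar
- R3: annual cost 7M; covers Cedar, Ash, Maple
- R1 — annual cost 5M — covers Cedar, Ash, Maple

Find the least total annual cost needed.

5

This is a weighted set-cover instance.
R1 alone covers Cedar, Ash, Maple — every station.
Total annual cost: 5.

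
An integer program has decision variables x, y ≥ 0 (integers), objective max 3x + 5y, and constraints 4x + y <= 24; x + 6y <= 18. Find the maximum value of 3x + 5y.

25

(x,y)=(5,2) is feasible, giving 25.
(x,y)=(4,2) is feasible, giving 22.
(x,y)=(5,1) is feasible, giving 20.
Maximum is 25 at (x,y)=(5,2).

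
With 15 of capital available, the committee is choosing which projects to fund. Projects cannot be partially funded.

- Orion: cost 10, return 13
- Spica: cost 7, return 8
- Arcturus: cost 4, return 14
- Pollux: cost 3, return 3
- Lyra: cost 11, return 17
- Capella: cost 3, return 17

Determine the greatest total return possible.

Allowing fractional choices, the relaxed optimum would be about 43.4, but projects are indivisible.
Spica + Arcturus + Capella: cost 7 + 4 + 3 = 14 ≤ 15, return 8 + 14 + 17 = 39.
Arcturus + Pollux + Capella: cost 4 + 3 + 3 = 10 ≤ 15, return 14 + 3 + 17 = 34.
Best is Spica, Arcturus, and Capella with total return 39.

39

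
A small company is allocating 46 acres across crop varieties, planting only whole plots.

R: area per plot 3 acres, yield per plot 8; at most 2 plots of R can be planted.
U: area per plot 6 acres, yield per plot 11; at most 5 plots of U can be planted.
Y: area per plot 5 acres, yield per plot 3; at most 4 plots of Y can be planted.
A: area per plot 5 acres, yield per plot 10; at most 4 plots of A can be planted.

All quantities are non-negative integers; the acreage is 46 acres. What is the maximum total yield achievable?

91

2×R, 5×U, and 2×A: area 46 ≤ 46, yield 2·8 + 5·11 + 2·10 = 91.
2×R, 4×U, and 3×A: area 45 ≤ 46, yield 2·8 + 4·11 + 3·10 = 90.
Best is 91.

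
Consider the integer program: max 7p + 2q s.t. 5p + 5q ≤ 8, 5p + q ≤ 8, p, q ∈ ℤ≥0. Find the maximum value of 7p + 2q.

Relaxing integrality, the LP optimum is 11.20 at (p,q) = (1.6, 0), which is not an integer point.
(p,q)=(1,0): 5·1+5·0=5≤8, 5·1+1·0=5≤8, objective 7.
(p,q)=(0,1): 5·0+5·1=5≤8, 5·0+1·1=1≤8, objective 2.
(p,q)=(0,0): 5·0+5·0=0≤8, 5·0+1·0=0≤8, objective 0.
No feasible integer point exceeds 7.

7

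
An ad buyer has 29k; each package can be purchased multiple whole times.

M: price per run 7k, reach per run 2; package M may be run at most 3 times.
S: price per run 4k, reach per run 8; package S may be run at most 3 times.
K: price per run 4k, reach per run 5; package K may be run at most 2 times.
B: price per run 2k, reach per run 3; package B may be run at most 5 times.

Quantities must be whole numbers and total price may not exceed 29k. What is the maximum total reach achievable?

S has the best ratio (8/4); taking only S gives at most 3×8 = 24 (stopped by the supply cap of 3).
Mixing does better — 3×S, 2×K, and 4×B: price 28 ≤ 29, reach 3·8 + 2·5 + 4·3 = 46.

46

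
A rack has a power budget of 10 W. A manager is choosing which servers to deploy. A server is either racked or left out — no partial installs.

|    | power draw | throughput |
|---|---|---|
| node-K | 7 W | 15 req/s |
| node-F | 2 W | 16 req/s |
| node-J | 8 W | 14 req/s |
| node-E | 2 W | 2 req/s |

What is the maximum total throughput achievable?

Treat it as a binary knapsack problem.
node-F + node-E: power draw 2 + 2 = 4 ≤ 10, throughput 16 + 2 = 18.
node-F + node-J: power draw 2 + 8 = 10 ≤ 10, throughput 16 + 14 = 30.
node-K + node-F: power draw 7 + 2 = 9 ≤ 10, throughput 15 + 16 = 31.
Best is node-K and node-F with total throughput 31.

31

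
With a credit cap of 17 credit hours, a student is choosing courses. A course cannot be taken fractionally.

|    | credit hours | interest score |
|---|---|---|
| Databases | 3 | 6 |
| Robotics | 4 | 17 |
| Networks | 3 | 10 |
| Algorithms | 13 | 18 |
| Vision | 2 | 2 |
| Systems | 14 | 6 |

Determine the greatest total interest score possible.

Allowing fractional choices, the relaxed optimum would be about 42.7, but courses are indivisible.
Robotics + Algorithms: credit hours 4 + 13 = 17 ≤ 17, interest score 17 + 18 = 35.
Databases + Robotics + Networks + Vision: credit hours 3 + 4 + 3 + 2 = 12 ≤ 17, interest score 6 + 17 + 10 + 2 = 35.
The maximum interest score is 35; one optimal choice is Databases, Robotics, Networks, and Vision.

35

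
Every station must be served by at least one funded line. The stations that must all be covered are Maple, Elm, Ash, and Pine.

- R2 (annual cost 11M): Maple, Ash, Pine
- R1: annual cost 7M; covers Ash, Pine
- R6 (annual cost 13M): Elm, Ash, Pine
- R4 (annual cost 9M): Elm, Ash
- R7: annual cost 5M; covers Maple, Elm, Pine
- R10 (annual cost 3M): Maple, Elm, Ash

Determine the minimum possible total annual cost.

8

Choose R7 and R10: together they cover Maple, Elm, Ash, Pine — every station.
Total annual cost: 5 + 3 = 8.
No cover costs less than 8.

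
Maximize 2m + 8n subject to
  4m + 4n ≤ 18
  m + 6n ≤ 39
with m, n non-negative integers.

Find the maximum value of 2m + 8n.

32

(m,n)=(0,4): 4·0+4·4=16≤18, 1·0+6·4=24≤39, objective 32.
(m,n)=(1,3): 4·1+4·3=16≤18, 1·1+6·3=19≤39, objective 26.
Maximum is 32 at (m,n)=(0,4).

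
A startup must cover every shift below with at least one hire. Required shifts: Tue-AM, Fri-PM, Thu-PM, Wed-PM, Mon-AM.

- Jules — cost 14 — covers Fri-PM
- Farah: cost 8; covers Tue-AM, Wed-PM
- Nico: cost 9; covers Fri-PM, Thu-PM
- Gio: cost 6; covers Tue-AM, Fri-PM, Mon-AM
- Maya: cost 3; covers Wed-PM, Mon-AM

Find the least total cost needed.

18

Choose Nico, Gio, and Maya: together they cover Tue-AM, Fri-PM, Thu-PM, Wed-PM, Mon-AM — every shift.
Total cost: 9 + 6 + 3 = 18.
No cover costs less than 18.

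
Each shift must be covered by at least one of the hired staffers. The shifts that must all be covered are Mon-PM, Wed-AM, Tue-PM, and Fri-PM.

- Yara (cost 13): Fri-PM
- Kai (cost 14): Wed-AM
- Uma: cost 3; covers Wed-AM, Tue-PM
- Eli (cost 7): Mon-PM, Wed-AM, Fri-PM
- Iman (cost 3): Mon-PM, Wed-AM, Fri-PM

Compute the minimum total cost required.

6

This is an integer covering problem.
Choose Uma and Iman: together they cover Mon-PM, Wed-AM, Tue-PM, Fri-PM — every shift.
Total cost: 3 + 3 = 6.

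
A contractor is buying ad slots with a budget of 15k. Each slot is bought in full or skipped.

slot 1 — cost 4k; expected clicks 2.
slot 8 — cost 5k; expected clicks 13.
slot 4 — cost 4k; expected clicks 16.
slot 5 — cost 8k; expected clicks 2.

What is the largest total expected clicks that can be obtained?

31

Allowing fractional choices, the relaxed optimum would be about 31.5, but ad slots are indivisible.
slot 1 + slot 8 + slot 4: cost 4 + 5 + 4 = 13 ≤ 15, expected clicks 2 + 13 + 16 = 31.
slot 8 + slot 4: cost 5 + 4 = 9 ≤ 15, expected clicks 13 + 16 = 29.
Best is slot 1, slot 8, and slot 4 with total expected clicks 31.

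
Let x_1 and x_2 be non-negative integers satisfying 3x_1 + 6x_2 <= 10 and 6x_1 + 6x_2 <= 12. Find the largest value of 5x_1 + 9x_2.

(x_1,x_2)=(1,1): 3·1+6·1=9≤10, 6·1+6·1=12≤12, objective 14.
(x_1,x_2)=(2,0): 3·2+6·0=6≤10, 6·2+6·0=12≤12, objective 10.
(x_1,x_2)=(0,1): 3·0+6·1=6≤10, 6·0+6·1=6≤12, objective 9.
(x_1,x_2)=(1,0): 3·1+6·0=3≤10, 6·1+6·0=6≤12, objective 5.
Maximum is 14 at (x_1,x_2)=(1,1).

14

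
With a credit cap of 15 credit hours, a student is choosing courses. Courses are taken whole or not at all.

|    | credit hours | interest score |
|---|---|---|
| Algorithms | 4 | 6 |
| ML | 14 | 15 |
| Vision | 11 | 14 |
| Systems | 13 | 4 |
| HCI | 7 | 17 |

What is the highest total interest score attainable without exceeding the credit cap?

23

Allowing fractional choices, the relaxed optimum would be about 28.1, but courses are indivisible.
HCI: credit hours 7 ≤ 15, interest score 17.
Algorithms + Vision: credit hours 4 + 11 = 15 ≤ 15, interest score 6 + 14 = 20.
Algorithms + HCI: credit hours 4 + 7 = 11 ≤ 15, interest score 6 + 17 = 23.
Best is Algorithms and HCI with total interest score 23.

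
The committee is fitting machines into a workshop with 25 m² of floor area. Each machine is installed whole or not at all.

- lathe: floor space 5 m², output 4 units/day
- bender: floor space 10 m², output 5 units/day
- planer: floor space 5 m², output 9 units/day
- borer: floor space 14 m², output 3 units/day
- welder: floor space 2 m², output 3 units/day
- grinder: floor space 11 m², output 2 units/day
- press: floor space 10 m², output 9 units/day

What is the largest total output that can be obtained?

25

This is an integer program with binary decision variables.
lathe + planer + welder + press: floor space 5 + 5 + 2 + 10 = 22 ≤ 25, output 4 + 9 + 3 + 9 = 25.
lathe + planer + press: floor space 5 + 5 + 10 = 20 ≤ 25, output 4 + 9 + 9 = 22.
bender + planer + press: floor space 10 + 5 + 10 = 25 ≤ 25, output 5 + 9 + 9 = 23.
Best is lathe, planer, welder, and press with total output 25.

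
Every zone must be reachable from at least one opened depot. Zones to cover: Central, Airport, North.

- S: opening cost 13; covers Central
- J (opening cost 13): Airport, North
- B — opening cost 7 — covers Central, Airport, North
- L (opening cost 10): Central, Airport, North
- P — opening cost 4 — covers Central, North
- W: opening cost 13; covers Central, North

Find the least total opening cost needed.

7

The greedy cost-per-new-zone heuristic would pick P and B for 11, but a cheaper cover exists.
B alone covers Central, Airport, North — every zone.
Total opening cost: 7.
No cover costs less than 7.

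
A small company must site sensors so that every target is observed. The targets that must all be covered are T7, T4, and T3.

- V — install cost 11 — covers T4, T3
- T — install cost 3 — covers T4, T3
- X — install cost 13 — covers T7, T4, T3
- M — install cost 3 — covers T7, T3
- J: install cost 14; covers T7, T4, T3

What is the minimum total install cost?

Choose T and M: together they cover T7, T4, T3 — every target.
Total install cost: 3 + 3 = 6.

6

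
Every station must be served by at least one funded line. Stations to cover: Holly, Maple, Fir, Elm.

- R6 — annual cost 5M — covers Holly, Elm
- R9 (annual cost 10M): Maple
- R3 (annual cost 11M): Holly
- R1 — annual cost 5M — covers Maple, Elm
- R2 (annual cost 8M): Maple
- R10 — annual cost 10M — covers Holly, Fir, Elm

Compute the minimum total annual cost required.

The greedy cost-per-new-station heuristic would pick R6, R1, and R10 for 20, but a cheaper cover exists.
Choose R1 and R10: together they cover Holly, Maple, Fir, Elm — every station.
Total annual cost: 5 + 10 = 15.
No cover costs less than 15.

15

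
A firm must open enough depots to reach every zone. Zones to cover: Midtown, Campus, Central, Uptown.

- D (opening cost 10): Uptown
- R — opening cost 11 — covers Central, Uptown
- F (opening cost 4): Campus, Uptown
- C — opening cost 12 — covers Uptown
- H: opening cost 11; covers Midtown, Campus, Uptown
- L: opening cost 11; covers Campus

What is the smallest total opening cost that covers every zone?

The greedy cost-per-new-zone heuristic would pick F, R, and H for 26, but a cheaper cover exists.
Choose R and H: together they cover Midtown, Campus, Central, Uptown — every zone.
Total opening cost: 11 + 11 = 22.
No cover costs less than 22.

22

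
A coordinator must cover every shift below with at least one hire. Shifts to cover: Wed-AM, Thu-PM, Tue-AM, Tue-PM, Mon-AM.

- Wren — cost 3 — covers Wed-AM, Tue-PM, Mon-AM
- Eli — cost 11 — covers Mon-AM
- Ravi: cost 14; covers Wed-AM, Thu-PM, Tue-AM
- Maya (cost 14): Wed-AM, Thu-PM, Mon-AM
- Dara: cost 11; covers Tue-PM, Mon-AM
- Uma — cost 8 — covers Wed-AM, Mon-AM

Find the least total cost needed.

17

This is a weighted set-cover instance.
Choose Wren and Ravi: together they cover Wed-AM, Thu-PM, Tue-AM, Tue-PM, Mon-AM — every shift.
Total cost: 3 + 14 = 17.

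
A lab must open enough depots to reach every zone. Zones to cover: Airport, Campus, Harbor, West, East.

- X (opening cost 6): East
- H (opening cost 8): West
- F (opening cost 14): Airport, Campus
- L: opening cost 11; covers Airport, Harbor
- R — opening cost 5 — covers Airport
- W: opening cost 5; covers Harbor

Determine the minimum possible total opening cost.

33

This is an integer covering problem.
The greedy cost-per-new-zone heuristic would pick R, W, X, H, and F for 38, but a cheaper cover exists.
Choose X, H, F, and W: together they cover Airport, Campus, Harbor, West, East — every zone.
Total opening cost: 6 + 8 + 14 + 5 = 33.
No cover costs less than 33.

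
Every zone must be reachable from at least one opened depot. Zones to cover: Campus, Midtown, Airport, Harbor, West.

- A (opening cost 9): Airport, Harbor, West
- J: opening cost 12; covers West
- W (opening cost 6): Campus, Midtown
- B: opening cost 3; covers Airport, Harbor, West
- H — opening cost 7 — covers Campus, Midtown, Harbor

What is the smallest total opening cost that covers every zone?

9

This is a weighted set-cover instance.
Choose W and B: together they cover Campus, Midtown, Airport, Harbor, West — every zone.
Total opening cost: 6 + 3 = 9.
No cover costs less than 9.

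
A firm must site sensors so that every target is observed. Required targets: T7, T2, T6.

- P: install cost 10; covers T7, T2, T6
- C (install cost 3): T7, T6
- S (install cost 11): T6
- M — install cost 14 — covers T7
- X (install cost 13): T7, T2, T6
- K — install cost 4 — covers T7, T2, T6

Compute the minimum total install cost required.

4

This is an integer covering problem.
K alone covers T7, T2, T6 — every target.
Total install cost: 4.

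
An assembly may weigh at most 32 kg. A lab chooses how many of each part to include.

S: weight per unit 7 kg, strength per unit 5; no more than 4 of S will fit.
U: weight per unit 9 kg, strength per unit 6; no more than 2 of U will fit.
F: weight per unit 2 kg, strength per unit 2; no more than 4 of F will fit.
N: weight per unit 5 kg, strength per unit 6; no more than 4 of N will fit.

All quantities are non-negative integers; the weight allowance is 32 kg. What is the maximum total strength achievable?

33

N has the best ratio (6/5); taking only N gives at most 4×6 = 24 (stopped by the supply cap of 4).
Mixing does better — 1×S, 2×F, and 4×N: weight 31 ≤ 32, strength 1·5 + 2·2 + 4·6 = 33.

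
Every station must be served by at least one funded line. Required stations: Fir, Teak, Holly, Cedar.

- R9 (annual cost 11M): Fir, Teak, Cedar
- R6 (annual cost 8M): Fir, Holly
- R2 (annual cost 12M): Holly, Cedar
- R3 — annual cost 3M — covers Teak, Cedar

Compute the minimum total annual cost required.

11

Choose R6 and R3: together they cover Fir, Teak, Holly, Cedar — every station.
Total annual cost: 8 + 3 = 11.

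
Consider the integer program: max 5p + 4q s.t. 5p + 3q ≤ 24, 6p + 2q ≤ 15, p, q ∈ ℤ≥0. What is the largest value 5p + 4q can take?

The continuous relaxation peaks at (0, 7.5) with value 30.00; rounding to a feasible lattice point costs some objective.
(p,q)=(0,7): 5·0+3·7=21≤24, 6·0+2·7=14≤15, objective 28.
(p,q)=(0,6): 5·0+3·6=18≤24, 6·0+2·6=12≤15, objective 24.
No feasible integer point exceeds 28.

28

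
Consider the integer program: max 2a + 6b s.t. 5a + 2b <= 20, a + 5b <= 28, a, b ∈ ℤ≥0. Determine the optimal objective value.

(a,b)=(2,5): 5·2+2·5=20≤20, 1·2+5·5=27≤28, objective 34.
(a,b)=(1,5): 5·1+2·5=15≤20, 1·1+5·5=26≤28, objective 32.
(a,b)=(0,5): 5·0+2·5=10≤20, 1·0+5·5=25≤28, objective 30.
No feasible integer point exceeds 34.

34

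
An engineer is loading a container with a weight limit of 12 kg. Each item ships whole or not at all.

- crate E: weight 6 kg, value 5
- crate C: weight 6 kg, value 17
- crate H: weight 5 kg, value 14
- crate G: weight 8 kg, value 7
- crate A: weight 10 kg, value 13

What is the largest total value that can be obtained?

31

Treat it as a binary knapsack problem.
Allowing fractional choices, the relaxed optimum would be about 32.3, but items are indivisible.
crate E + crate H: weight 6 + 5 = 11 ≤ 12, value 5 + 14 = 19.
crate E + crate C: weight 6 + 6 = 12 ≤ 12, value 5 + 17 = 22.
crate C + crate H: weight 6 + 5 = 11 ≤ 12, value 17 + 14 = 31.
Best is crate C and crate H with total value 31.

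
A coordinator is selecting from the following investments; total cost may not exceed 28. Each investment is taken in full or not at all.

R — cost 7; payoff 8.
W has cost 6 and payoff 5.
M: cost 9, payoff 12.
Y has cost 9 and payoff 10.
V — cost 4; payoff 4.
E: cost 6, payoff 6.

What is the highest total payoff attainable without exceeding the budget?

32

Take M, Y, V, and E: cost 9 + 9 + 4 + 6 = 28 ≤ 28, payoff 12 + 10 + 4 + 6 = 32.
No other feasible combination does better.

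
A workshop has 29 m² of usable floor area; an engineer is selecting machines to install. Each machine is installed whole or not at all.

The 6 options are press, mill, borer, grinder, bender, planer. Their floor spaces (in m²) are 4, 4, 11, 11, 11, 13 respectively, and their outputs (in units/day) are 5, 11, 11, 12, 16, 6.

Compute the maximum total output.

Allowing fractional choices, the relaxed optimum would be about 42.9, but machines are indivisible.
mill + borer + grinder: floor space 4 + 11 + 11 = 26 ≤ 29, output 11 + 11 + 12 = 34.
mill + borer + bender: floor space 4 + 11 + 11 = 26 ≤ 29, output 11 + 11 + 16 = 38.
mill + grinder + bender: floor space 4 + 11 + 11 = 26 ≤ 29, output 11 + 12 + 16 = 39.
Best is mill, grinder, and bender with total output 39.

39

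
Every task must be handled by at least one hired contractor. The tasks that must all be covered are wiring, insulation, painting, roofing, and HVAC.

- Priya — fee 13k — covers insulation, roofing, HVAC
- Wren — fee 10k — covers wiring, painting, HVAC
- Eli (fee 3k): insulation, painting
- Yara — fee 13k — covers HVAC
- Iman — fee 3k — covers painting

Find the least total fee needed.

The greedy cost-per-new-task heuristic would pick Eli, Wren, and Priya for 26, but a cheaper cover exists.
Choose Priya and Wren: together they cover wiring, insulation, painting, roofing, HVAC — every task.
Total fee: 13 + 10 = 23.
No cover costs less than 23.

23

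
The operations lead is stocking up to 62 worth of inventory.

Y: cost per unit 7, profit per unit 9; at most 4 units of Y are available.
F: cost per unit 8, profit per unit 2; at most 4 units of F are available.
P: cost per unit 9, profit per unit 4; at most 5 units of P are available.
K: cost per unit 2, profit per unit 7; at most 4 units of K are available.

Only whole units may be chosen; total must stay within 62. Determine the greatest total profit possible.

74

Take 4×Y, 1×F, 2×P, and 4×K: cost 62 ≤ 62, profit 4·9 + 1·2 + 2·4 + 4·7 = 74.
K has the best ratio (7/2) and is taken to its limit of 4; remaining capacity is filled optimally with the others.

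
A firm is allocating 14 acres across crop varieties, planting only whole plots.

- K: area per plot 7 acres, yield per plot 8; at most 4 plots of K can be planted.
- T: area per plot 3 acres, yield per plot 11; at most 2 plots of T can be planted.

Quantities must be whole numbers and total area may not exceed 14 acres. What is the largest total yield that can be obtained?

30

T has the best ratio (11/3); taking only T gives at most 2×11 = 22 (stopped by the supply cap of 2).
Mixing does better — 1×K and 2×T: area 13 ≤ 14, yield 1·8 + 2·11 = 30.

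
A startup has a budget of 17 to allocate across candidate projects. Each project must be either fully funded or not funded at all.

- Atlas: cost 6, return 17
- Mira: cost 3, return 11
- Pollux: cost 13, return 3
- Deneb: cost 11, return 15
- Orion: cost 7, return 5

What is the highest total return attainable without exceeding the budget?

This is a 0-1 knapsack instance.
Atlas + Mira: cost 6 + 3 = 9 ≤ 17, return 17 + 11 = 28.
Atlas + Mira + Orion: cost 6 + 3 + 7 = 16 ≤ 17, return 17 + 11 + 5 = 33.
Atlas + Deneb: cost 6 + 11 = 17 ≤ 17, return 17 + 15 = 32.
Best is Atlas, Mira, and Orion with total return 33.

33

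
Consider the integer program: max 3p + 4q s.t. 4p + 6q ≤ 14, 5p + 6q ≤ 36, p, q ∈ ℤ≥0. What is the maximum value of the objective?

10

(p,q)=(2,1): 4·2+6·1=14≤14, 5·2+6·1=16≤36, objective 10.
(p,q)=(3,0): 4·3+6·0=12≤14, 5·3+6·0=15≤36, objective 9.
Maximum is 10 at (p,q)=(2,1).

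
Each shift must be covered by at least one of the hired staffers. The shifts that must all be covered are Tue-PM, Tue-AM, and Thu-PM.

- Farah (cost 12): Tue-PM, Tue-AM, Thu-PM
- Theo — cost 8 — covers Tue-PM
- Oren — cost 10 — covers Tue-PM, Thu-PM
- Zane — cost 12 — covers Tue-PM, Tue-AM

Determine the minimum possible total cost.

Farah alone covers Tue-PM, Tue-AM, Thu-PM — every shift.
Total cost: 12.
No cover costs less than 12.

12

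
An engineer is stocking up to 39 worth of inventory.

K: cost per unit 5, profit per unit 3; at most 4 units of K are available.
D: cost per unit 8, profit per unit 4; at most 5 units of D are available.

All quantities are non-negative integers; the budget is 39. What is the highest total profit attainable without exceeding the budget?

This is a bounded integer knapsack.
4×K and 2×D: cost 36 ≤ 39, profit 4·3 + 2·4 = 20.
3×K and 3×D: cost 39 ≤ 39, profit 3·3 + 3·4 = 21.
Best is 21.

21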